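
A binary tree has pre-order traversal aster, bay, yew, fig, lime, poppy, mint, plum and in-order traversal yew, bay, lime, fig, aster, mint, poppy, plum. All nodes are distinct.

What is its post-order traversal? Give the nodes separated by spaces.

The first element of pre-order is the root; it splits in-order into left and right subtrees.
Root aster: left subtree has 4 nodes {yew, bay, lime, fig}, right has 3 {mint, poppy, plum}.
  Root bay: left subtree has 1 node {yew}, right has 2 {lime, fig}.
    Root fig: left subtree has 1 node {lime}, right has 0 { }.
  Root poppy: left subtree has 1 node {mint}, right has 1 {plum}.

yew lime fig bay mint plum poppy aster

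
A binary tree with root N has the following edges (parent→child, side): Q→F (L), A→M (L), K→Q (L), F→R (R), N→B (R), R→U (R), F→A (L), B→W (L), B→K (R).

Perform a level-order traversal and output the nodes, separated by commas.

Level-order visits nodes level by level from the root, left to right within each level.
Level 0: N
Level 1: B
Level 2: W, K
Level 3: Q
Level 4: F
Level 5: A, R
Level 6: M, U

N, B, W, K, Q, F, A, R, M, U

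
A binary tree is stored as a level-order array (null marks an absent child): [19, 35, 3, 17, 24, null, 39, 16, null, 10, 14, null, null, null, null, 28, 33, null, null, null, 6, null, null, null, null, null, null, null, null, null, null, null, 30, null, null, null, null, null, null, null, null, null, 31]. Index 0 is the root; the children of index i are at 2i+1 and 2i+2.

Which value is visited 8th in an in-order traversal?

6

In-order visits the left subtree, then the node, then the right subtree.
At 19: go left to 35.
  At 35: go left to 17.
    At 17: go left to 16.
      At 16: go left to 28.
        At 28: no left child.
        Visit 28.
        At 28: go right to 30.
          30 is a leaf — visit 30.
      Visit 16.
      At 16: go right to 33.
        33 is a leaf — visit 33.
    Visit 17.
    At 17: no right child.
  Visit 35.
  At 35: go right to 24.
    At 24: go left to 10.
      At 10: no left child.
      Visit 10.
      At 10: go right to 6.
        At 6: no left child.
        Visit 6.
        At 6: go right to 31.
          31 is a leaf — visit 31.
    Visit 24.
    At 24: go right to 14.
      14 is a leaf — visit 14.
Visit 19.
At 19: go right to 3.
  At 3: no left child.
  Visit 3.
  At 3: go right to 39.
    39 is a leaf — visit 39.
Full in-order sequence: 28, 30, 16, 33, 17, 35, 10, 6, 31, 24, 14, 19, 3, 39.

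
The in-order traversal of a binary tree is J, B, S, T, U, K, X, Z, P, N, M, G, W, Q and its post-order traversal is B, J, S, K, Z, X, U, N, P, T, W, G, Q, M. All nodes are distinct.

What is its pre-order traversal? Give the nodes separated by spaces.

The last element of post-order is the root; it splits in-order into left and right subtrees.
Root M: left subtree has 10 nodes {J, B, S, T, U, K, X, Z, P, N}, right has 3 {G, W, Q}.
  Root T: left subtree has 3 nodes {J, B, S}, right has 6 {U, K, X, Z, P, N}.
    Root S: left subtree has 2 nodes {J, B}, right has 0 { }.
      Root J: left subtree has 0 nodes { }, right has 1 {B}.
    Root P: left subtree has 4 nodes {U, K, X, Z}, right has 1 {N}.
      Root U: left subtree has 0 nodes { }, right has 3 {K, X, Z}.
        Root X: left subtree has 1 node {K}, right has 1 {Z}.
  Root Q: left subtree has 2 nodes {G, W}, right has 0 { }.
    Root G: left subtree has 0 nodes { }, right has 1 {W}.

M T S J B P U X K Z N Q G W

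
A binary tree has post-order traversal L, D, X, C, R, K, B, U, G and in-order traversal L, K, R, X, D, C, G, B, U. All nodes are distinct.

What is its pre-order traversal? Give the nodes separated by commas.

The last element of post-order is the root; it splits in-order into left and right subtrees.
Root G: left subtree has 6 nodes {L, K, R, X, D, C}, right has 2 {B, U}.
  Root K: left subtree has 1 node {L}, right has 4 {R, X, D, C}.
    Root R: left subtree has 0 nodes { }, right has 3 {X, D, C}.
      Root C: left subtree has 2 nodes {X, D}, right has 0 { }.
        Root X: left subtree has 0 nodes { }, right has 1 {D}.
  Root U: left subtree has 1 node {B}, right has 0 { }.

G, K, L, R, C, X, D, U, B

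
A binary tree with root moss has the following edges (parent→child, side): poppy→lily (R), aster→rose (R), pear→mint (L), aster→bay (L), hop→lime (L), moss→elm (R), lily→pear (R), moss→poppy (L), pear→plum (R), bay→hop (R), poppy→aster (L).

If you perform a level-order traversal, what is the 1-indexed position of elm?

3

Level-order visits nodes level by level from the root, left to right within each level.
Level 0: moss
Level 1: poppy, elm
Level 2: aster, lily
Level 3: bay, rose, pear
Level 4: hop, mint, plum
Level 5: lime
Full level-order sequence: moss, poppy, elm, aster, lily, bay, rose, pear, hop, mint, plum, lime.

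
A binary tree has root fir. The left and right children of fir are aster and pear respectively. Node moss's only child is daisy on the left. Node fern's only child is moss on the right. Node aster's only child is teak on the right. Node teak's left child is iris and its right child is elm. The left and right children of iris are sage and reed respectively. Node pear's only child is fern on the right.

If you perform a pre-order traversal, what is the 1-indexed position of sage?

5

Pre-order visits the node, then its left subtree, then its right subtree.
Visit fir.
At fir: go left to aster.
  Visit aster.
  At aster: no left child.
  At aster: go right to teak.
    Visit teak.
    At teak: go left to iris.
      Visit iris.
      At iris: go left to sage.
        sage is a leaf — visit sage.
      At iris: go right to reed.
        reed is a leaf — visit reed.
    At teak: go right to elm.
      elm is a leaf — visit elm.
At fir: go right to pear.
  Visit pear.
  At pear: no left child.
  At pear: go right to fern.
    Visit fern.
    At fern: no left child.
    At fern: go right to moss.
      Visit moss.
      At moss: go left to daisy.
        daisy is a leaf — visit daisy.
      At moss: no right child.
Full pre-order sequence: fir, aster, teak, iris, sage, reed, elm, pear, fern, moss, daisy.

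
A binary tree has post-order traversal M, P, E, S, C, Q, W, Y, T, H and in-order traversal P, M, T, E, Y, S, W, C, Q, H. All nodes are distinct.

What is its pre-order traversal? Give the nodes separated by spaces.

The last element of post-order is the root; it splits in-order into left and right subtrees.
Root H: left subtree has 9 nodes {P, M, T, E, Y, S, W, C, Q}, right has 0 { }.
  Root T: left subtree has 2 nodes {P, M}, right has 6 {E, Y, S, W, C, Q}.
    Root P: left subtree has 0 nodes { }, right has 1 {M}.
    Root Y: left subtree has 1 node {E}, right has 4 {S, W, C, Q}.
      Root W: left subtree has 1 node {S}, right has 2 {C, Q}.
        Root Q: left subtree has 1 node {C}, right has 0 { }.

H T P M Y E W S Q C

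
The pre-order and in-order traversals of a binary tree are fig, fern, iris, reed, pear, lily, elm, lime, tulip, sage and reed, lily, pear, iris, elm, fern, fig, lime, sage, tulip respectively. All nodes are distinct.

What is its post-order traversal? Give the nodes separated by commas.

lily, pear, reed, elm, iris, fern, sage, tulip, lime, fig

The first element of pre-order is the root; it splits in-order into left and right subtrees.
Root fig: left subtree has 6 nodes {reed, lily, pear, iris, elm, fern}, right has 3 {lime, sage, tulip}.
  Root fern: left subtree has 5 nodes {reed, lily, pear, iris, elm}, right has 0 { }.
    Root iris: left subtree has 3 nodes {reed, lily, pear}, right has 1 {elm}.
      Root reed: left subtree has 0 nodes { }, right has 2 {lily, pear}.
        Root pear: left subtree has 1 node {lily}, right has 0 { }.
  Root lime: left subtree has 0 nodes { }, right has 2 {sage, tulip}.
    Root tulip: left subtree has 1 node {sage}, right has 0 { }.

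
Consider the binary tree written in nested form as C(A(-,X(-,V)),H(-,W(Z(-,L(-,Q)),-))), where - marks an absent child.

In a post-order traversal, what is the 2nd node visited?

Post-order visits the left subtree, then the right subtree, then the node.
At C: go left to A.
  At A: no left child.
  At A: go right to X.
    At X: no left child.
    At X: go right to V.
      V is a leaf — visit V.
    Visit X.
  Visit A.
At C: go right to H.
  At H: no left child.
  At H: go right to W.
    At W: go left to Z.
      At Z: no left child.
      At Z: go right to L.
        At L: no left child.
        At L: go right to Q.
          Q is a leaf — visit Q.
        Visit L.
      Visit Z.
    At W: no right child.
    Visit W.
  Visit H.
Visit C.
Full post-order sequence: V, X, A, Q, L, Z, W, H, C.

X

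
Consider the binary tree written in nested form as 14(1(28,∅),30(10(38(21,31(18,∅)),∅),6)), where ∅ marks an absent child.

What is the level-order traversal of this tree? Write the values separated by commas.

14, 1, 30, 28, 10, 6, 38, 21, 31, 18

Level-order visits nodes level by level from the root, left to right within each level.
Level 0: 14
Level 1: 1, 30
Level 2: 28, 10, 6
Level 3: 38
Level 4: 21, 31
Level 5: 18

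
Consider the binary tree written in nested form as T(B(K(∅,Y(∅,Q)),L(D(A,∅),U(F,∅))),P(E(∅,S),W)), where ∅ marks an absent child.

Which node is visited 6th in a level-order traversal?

Level-order visits nodes level by level from the root, left to right within each level.
Level 0: T
Level 1: B, P
Level 2: K, L, E, W
Level 3: Y, D, U, S
Level 4: Q, A, F
Full level-order sequence: T, B, P, K, L, E, W, Y, D, U, S, Q, A, F.

E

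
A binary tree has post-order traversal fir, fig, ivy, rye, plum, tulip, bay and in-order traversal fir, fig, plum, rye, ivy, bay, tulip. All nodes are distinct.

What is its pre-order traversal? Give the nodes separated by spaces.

The last element of post-order is the root; it splits in-order into left and right subtrees.
Root bay: left subtree has 5 nodes {fir, fig, plum, rye, ivy}, right has 1 {tulip}.
  Root plum: left subtree has 2 nodes {fir, fig}, right has 2 {rye, ivy}.
    Root fig: left subtree has 1 node {fir}, right has 0 { }.
    Root rye: left subtree has 0 nodes { }, right has 1 {ivy}.

bay plum fig fir rye ivy tulip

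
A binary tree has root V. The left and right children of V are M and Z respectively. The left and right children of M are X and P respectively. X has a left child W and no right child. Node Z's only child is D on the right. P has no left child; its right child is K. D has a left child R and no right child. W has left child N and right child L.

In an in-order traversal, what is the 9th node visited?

In-order visits the left subtree, then the node, then the right subtree.
At V: go left to M.
  At M: go left to X.
    At X: go left to W.
      At W: go left to N.
        N is a leaf — visit N.
      Visit W.
      At W: go right to L.
        L is a leaf — visit L.
    Visit X.
    At X: no right child.
  Visit M.
  At M: go right to P.
    At P: no left child.
    Visit P.
    At P: go right to K.
      K is a leaf — visit K.
Visit V.
At V: go right to Z.
  At Z: no left child.
  Visit Z.
  At Z: go right to D.
    At D: go left to R.
      R is a leaf — visit R.
    Visit D.
    At D: no right child.
Full in-order sequence: N, W, L, X, M, P, K, V, Z, R, D.

Z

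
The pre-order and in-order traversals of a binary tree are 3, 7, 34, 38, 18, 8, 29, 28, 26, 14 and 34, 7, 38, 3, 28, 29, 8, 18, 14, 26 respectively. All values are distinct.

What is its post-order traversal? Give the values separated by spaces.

The first element of pre-order is the root; it splits in-order into left and right subtrees.
Root 3: left subtree has 3 nodes {34, 7, 38}, right has 6 {28, 29, 8, 18, 14, 26}.
  Root 7: left subtree has 1 node {34}, right has 1 {38}.
  Root 18: left subtree has 3 nodes {28, 29, 8}, right has 2 {14, 26}.
    Root 8: left subtree has 2 nodes {28, 29}, right has 0 { }.
      Root 29: left subtree has 1 node {28}, right has 0 { }.
    Root 26: left subtree has 1 node {14}, right has 0 { }.

34 38 7 28 29 8 14 26 18 3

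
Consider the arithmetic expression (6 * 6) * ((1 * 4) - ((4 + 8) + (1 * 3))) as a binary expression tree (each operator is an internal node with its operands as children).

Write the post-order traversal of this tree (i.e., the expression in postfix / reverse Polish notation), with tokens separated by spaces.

6 6 * 1 4 * 4 8 + 1 3 * + - *

Post-order on an expression tree gives postfix notation: for each operator, emit left operand, right operand, then the operator.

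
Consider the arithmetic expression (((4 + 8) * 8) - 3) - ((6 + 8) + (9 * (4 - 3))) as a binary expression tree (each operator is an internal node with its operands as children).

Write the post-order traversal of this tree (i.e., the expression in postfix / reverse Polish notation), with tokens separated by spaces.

Post-order on an expression tree gives postfix notation: for each operator, emit left operand, right operand, then the operator.

4 8 + 8 * 3 - 6 8 + 9 4 3 - * + -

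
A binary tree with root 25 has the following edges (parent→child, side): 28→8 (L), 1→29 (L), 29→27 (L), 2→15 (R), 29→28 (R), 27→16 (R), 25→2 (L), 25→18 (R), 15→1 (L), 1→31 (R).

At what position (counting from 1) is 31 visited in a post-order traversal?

Post-order visits the left subtree, then the right subtree, then the node.
At 25: go left to 2.
  At 2: no left child.
  At 2: go right to 15.
    At 15: go left to 1.
      At 1: go left to 29.
        At 29: go left to 27.
          At 27: no left child.
          At 27: go right to 16.
            16 is a leaf — visit 16.
          Visit 27.
        At 29: go right to 28.
          At 28: go left to 8.
            8 is a leaf — visit 8.
          At 28: no right child.
          Visit 28.
        Visit 29.
      At 1: go right to 31.
        31 is a leaf — visit 31.
      Visit 1.
    At 15: no right child.
    Visit 15.
  Visit 2.
At 25: go right to 18.
  18 is a leaf — visit 18.
Visit 25.
Full post-order sequence: 16, 27, 8, 28, 29, 31, 1, 15, 2, 18, 25.

6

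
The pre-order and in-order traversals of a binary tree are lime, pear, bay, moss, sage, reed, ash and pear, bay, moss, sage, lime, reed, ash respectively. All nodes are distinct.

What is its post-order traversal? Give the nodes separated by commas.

The first element of pre-order is the root; it splits in-order into left and right subtrees.
Root lime: left subtree has 4 nodes {pear, bay, moss, sage}, right has 2 {reed, ash}.
  Root pear: left subtree has 0 nodes { }, right has 3 {bay, moss, sage}.
    Root bay: left subtree has 0 nodes { }, right has 2 {moss, sage}.
      Root moss: left subtree has 0 nodes { }, right has 1 {sage}.
  Root reed: left subtree has 0 nodes { }, right has 1 {ash}.

sage, moss, bay, pear, ash, reed, lime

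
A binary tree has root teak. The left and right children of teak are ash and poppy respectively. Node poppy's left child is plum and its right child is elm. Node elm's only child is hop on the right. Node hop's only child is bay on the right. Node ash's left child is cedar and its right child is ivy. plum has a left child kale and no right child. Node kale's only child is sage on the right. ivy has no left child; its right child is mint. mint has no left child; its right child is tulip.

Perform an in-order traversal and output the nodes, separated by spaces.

In-order visits the left subtree, then the node, then the right subtree.
At teak: go left to ash.
  At ash: go left to cedar.
    cedar is a leaf — visit cedar.
  Visit ash.
  At ash: go right to ivy.
    At ivy: no left child.
    Visit ivy.
    At ivy: go right to mint.
      At mint: no left child.
      Visit mint.
      At mint: go right to tulip.
        tulip is a leaf — visit tulip.
Visit teak.
At teak: go right to poppy.
  At poppy: go left to plum.
    At plum: go left to kale.
      At kale: no left child.
      Visit kale.
      At kale: go right to sage.
        sage is a leaf — visit sage.
    Visit plum.
    At plum: no right child.
  Visit poppy.
  At poppy: go right to elm.
    At elm: no left child.
    Visit elm.
    At elm: go right to hop.
      At hop: no left child.
      Visit hop.
      At hop: go right to bay.
        bay is a leaf — visit bay.

cedar ash ivy mint tulip teak kale sage plum poppy elm hop bay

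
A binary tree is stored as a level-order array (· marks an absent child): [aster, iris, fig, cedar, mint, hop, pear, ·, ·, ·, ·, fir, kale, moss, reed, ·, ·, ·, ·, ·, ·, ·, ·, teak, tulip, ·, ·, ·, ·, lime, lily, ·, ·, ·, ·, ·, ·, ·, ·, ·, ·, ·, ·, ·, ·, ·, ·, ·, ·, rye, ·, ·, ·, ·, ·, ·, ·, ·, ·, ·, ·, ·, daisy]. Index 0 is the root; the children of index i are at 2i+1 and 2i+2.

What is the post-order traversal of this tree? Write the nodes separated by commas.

Post-order visits the left subtree, then the right subtree, then the node.
At aster: go left to iris.
  At iris: go left to cedar.
    cedar is a leaf — visit cedar.
  At iris: go right to mint.
    mint is a leaf — visit mint.
  Visit iris.
At aster: go right to fig.
  At fig: go left to hop.
    At hop: go left to fir.
      At fir: go left to teak.
        teak is a leaf — visit teak.
      At fir: go right to tulip.
        At tulip: go left to rye.
          rye is a leaf — visit rye.
        At tulip: no right child.
        Visit tulip.
      Visit fir.
    At hop: go right to kale.
      kale is a leaf — visit kale.
    Visit hop.
  At fig: go right to pear.
    At pear: go left to moss.
      moss is a leaf — visit moss.
    At pear: go right to reed.
      At reed: go left to lime.
        lime is a leaf — visit lime.
      At reed: go right to lily.
        At lily: no left child.
        At lily: go right to daisy.
          daisy is a leaf — visit daisy.
        Visit lily.
      Visit reed.
    Visit pear.
  Visit fig.
Visit aster.

cedar, mint, iris, teak, rye, tulip, fir, kale, hop, moss, lime, daisy, lily, reed, pear, fig, aster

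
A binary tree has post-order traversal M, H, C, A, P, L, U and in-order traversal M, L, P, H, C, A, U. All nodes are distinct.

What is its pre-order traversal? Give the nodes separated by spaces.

U L M P A C H

The last element of post-order is the root; it splits in-order into left and right subtrees.
Root U: left subtree has 6 nodes {M, L, P, H, C, A}, right has 0 { }.
  Root L: left subtree has 1 node {M}, right has 4 {P, H, C, A}.
    Root P: left subtree has 0 nodes { }, right has 3 {H, C, A}.
      Root A: left subtree has 2 nodes {H, C}, right has 0 { }.
        Root C: left subtree has 1 node {H}, right has 0 { }.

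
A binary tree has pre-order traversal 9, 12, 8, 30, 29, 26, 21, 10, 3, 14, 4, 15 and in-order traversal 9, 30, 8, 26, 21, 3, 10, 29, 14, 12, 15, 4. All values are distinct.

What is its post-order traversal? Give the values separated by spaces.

The first element of pre-order is the root; it splits in-order into left and right subtrees.
Root 9: left subtree has 0 nodes { }, right has 11 {30, 8, 26, 21, 3, 10, 29, 14, 12, 15, 4}.
  Root 12: left subtree has 8 nodes {30, 8, 26, 21, 3, 10, 29, 14}, right has 2 {15, 4}.
    Root 8: left subtree has 1 node {30}, right has 6 {26, 21, 3, 10, 29, 14}.
      Root 29: left subtree has 4 nodes {26, 21, 3, 10}, right has 1 {14}.
        Root 26: left subtree has 0 nodes { }, right has 3 {21, 3, 10}.
          Root 21: left subtree has 0 nodes { }, right has 2 {3, 10}.
            Root 10: left subtree has 1 node {3}, right has 0 { }.
    Root 4: left subtree has 1 node {15}, right has 0 { }.

30 3 10 21 26 14 29 8 15 4 12 9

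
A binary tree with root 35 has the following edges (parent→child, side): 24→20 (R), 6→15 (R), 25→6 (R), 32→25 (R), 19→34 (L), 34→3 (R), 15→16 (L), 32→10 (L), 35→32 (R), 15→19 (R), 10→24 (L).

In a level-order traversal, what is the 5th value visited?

Level-order visits nodes level by level from the root, left to right within each level.
Level 0: 35
Level 1: 32
Level 2: 10, 25
Level 3: 24, 6
Level 4: 20, 15
Level 5: 16, 19
Level 6: 34
Level 7: 3
Full level-order sequence: 35, 32, 10, 25, 24, 6, 20, 15, 16, 19, 34, 3.

24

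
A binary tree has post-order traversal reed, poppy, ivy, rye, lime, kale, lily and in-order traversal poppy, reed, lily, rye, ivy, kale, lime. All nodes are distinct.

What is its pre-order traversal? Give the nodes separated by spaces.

The last element of post-order is the root; it splits in-order into left and right subtrees.
Root lily: left subtree has 2 nodes {poppy, reed}, right has 4 {rye, ivy, kale, lime}.
  Root poppy: left subtree has 0 nodes { }, right has 1 {reed}.
  Root kale: left subtree has 2 nodes {rye, ivy}, right has 1 {lime}.
    Root rye: left subtree has 0 nodes { }, right has 1 {ivy}.

lily poppy reed kale rye ivy lime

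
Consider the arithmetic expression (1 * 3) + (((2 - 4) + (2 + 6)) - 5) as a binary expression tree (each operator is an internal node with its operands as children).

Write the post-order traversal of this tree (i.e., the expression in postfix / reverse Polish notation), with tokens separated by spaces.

Post-order on an expression tree gives postfix notation: for each operator, emit left operand, right operand, then the operator.

1 3 * 2 4 - 2 6 + + 5 - +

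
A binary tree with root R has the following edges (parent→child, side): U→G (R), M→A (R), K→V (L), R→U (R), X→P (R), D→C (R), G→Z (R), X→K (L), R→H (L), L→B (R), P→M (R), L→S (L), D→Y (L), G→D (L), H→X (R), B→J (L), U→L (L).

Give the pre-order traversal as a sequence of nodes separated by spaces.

R H X K V P M A U L S B J G D Y C Z

Pre-order visits the node, then its left subtree, then its right subtree.
Visit R.
At R: go left to H.
  Visit H.
  At H: no left child.
  At H: go right to X.
    Visit X.
    At X: go left to K.
      Visit K.
      At K: go left to V.
        V is a leaf — visit V.
      At K: no right child.
    At X: go right to P.
      Visit P.
      At P: no left child.
      At P: go right to M.
        Visit M.
        At M: no left child.
        At M: go right to A.
          A is a leaf — visit A.
At R: go right to U.
  Visit U.
  At U: go left to L.
    Visit L.
    At L: go left to S.
      S is a leaf — visit S.
    At L: go right to B.
      Visit B.
      At B: go left to J.
        J is a leaf — visit J.
      At B: no right child.
  At U: go right to G.
    Visit G.
    At G: go left to D.
      Visit D.
      At D: go left to Y.
        Y is a leaf — visit Y.
      At D: go right to C.
        C is a leaf — visit C.
    At G: go right to Z.
      Z is a leaf — visit Z.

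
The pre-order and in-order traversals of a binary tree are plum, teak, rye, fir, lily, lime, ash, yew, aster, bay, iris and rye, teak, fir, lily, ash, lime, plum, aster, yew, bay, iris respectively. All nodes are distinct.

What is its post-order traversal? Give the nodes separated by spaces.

The first element of pre-order is the root; it splits in-order into left and right subtrees.
Root plum: left subtree has 6 nodes {rye, teak, fir, lily, ash, lime}, right has 4 {aster, yew, bay, iris}.
  Root teak: left subtree has 1 node {rye}, right has 4 {fir, lily, ash, lime}.
    Root fir: left subtree has 0 nodes { }, right has 3 {lily, ash, lime}.
      Root lily: left subtree has 0 nodes { }, right has 2 {ash, lime}.
        Root lime: left subtree has 1 node {ash}, right has 0 { }.
  Root yew: left subtree has 1 node {aster}, right has 2 {bay, iris}.
    Root bay: left subtree has 0 nodes { }, right has 1 {iris}.

rye ash lime lily fir teak aster iris bay yew plum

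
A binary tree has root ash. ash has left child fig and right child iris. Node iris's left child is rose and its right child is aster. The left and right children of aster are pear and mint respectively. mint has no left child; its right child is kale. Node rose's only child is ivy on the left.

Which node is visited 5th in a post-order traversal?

Post-order visits the left subtree, then the right subtree, then the node.
At ash: go left to fig.
  fig is a leaf — visit fig.
At ash: go right to iris.
  At iris: go left to rose.
    At rose: go left to ivy.
      ivy is a leaf — visit ivy.
    At rose: no right child.
    Visit rose.
  At iris: go right to aster.
    At aster: go left to pear.
      pear is a leaf — visit pear.
    At aster: go right to mint.
      At mint: no left child.
      At mint: go right to kale.
        kale is a leaf — visit kale.
      Visit mint.
    Visit aster.
  Visit iris.
Visit ash.
Full post-order sequence: fig, ivy, rose, pear, kale, mint, aster, iris, ash.

kale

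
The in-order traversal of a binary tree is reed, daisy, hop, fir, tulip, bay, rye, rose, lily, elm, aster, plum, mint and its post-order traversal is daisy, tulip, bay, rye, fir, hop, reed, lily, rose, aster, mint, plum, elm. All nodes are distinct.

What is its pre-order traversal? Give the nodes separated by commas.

elm, rose, reed, hop, daisy, fir, rye, bay, tulip, lily, plum, aster, mint

The last element of post-order is the root; it splits in-order into left and right subtrees.
Root elm: left subtree has 9 nodes {reed, daisy, hop, fir, tulip, bay, rye, rose, lily}, right has 3 {aster, plum, mint}.
  Root rose: left subtree has 7 nodes {reed, daisy, hop, fir, tulip, bay, rye}, right has 1 {lily}.
    Root reed: left subtree has 0 nodes { }, right has 6 {daisy, hop, fir, tulip, bay, rye}.
      Root hop: left subtree has 1 node {daisy}, right has 4 {fir, tulip, bay, rye}.
        Root fir: left subtree has 0 nodes { }, right has 3 {tulip, bay, rye}.
          Root rye: left subtree has 2 nodes {tulip, bay}, right has 0 { }.
            Root bay: left subtree has 1 node {tulip}, right has 0 { }.
  Root plum: left subtree has 1 node {aster}, right has 1 {mint}.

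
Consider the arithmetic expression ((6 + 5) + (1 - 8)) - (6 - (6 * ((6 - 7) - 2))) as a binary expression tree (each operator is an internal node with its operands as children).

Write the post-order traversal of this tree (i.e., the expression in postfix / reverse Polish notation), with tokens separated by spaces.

Post-order on an expression tree gives postfix notation: for each operator, emit left operand, right operand, then the operator.

6 5 + 1 8 - + 6 6 6 7 - 2 - * - -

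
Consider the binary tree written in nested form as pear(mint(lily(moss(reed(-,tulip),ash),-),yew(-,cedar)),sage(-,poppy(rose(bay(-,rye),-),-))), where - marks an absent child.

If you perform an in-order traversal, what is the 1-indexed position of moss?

In-order visits the left subtree, then the node, then the right subtree.
At pear: go left to mint.
  At mint: go left to lily.
    At lily: go left to moss.
      At moss: go left to reed.
        At reed: no left child.
        Visit reed.
        At reed: go right to tulip.
          tulip is a leaf — visit tulip.
      Visit moss.
      At moss: go right to ash.
        ash is a leaf — visit ash.
    Visit lily.
    At lily: no right child.
  Visit mint.
  At mint: go right to yew.
    At yew: no left child.
    Visit yew.
    At yew: go right to cedar.
      cedar is a leaf — visit cedar.
Visit pear.
At pear: go right to sage.
  At sage: no left child.
  Visit sage.
  At sage: go right to poppy.
    At poppy: go left to rose.
      At rose: go left to bay.
        At bay: no left child.
        Visit bay.
        At bay: go right to rye.
          rye is a leaf — visit rye.
      Visit rose.
      At rose: no right child.
    Visit poppy.
    At poppy: no right child.
Full in-order sequence: reed, tulip, moss, ash, lily, mint, yew, cedar, pear, sage, bay, rye, rose, poppy.

3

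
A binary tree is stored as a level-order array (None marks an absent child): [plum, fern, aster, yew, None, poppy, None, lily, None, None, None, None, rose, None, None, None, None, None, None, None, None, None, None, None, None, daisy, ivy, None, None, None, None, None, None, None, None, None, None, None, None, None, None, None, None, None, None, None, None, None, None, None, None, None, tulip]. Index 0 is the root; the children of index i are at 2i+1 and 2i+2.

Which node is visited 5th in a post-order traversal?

daisy

Post-order visits the left subtree, then the right subtree, then the node.
At plum: go left to fern.
  At fern: go left to yew.
    At yew: go left to lily.
      lily is a leaf — visit lily.
    At yew: no right child.
    Visit yew.
  At fern: no right child.
  Visit fern.
At plum: go right to aster.
  At aster: go left to poppy.
    At poppy: no left child.
    At poppy: go right to rose.
      At rose: go left to daisy.
        At daisy: no left child.
        At daisy: go right to tulip.
          tulip is a leaf — visit tulip.
        Visit daisy.
      At rose: go right to ivy.
        ivy is a leaf — visit ivy.
      Visit rose.
    Visit poppy.
  At aster: no right child.
  Visit aster.
Visit plum.
Full post-order sequence: lily, yew, fern, tulip, daisy, ivy, rose, poppy, aster, plum.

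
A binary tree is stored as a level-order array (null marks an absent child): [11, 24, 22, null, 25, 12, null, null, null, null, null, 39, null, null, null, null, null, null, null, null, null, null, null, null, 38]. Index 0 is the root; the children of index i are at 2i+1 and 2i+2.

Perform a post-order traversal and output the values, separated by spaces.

Post-order visits the left subtree, then the right subtree, then the node.
At 11: go left to 24.
  At 24: no left child.
  At 24: go right to 25.
    25 is a leaf — visit 25.
  Visit 24.
At 11: go right to 22.
  At 22: go left to 12.
    At 12: go left to 39.
      At 39: no left child.
      At 39: go right to 38.
        38 is a leaf — visit 38.
      Visit 39.
    At 12: no right child.
    Visit 12.
  At 22: no right child.
  Visit 22.
Visit 11.

25 24 38 39 12 22 11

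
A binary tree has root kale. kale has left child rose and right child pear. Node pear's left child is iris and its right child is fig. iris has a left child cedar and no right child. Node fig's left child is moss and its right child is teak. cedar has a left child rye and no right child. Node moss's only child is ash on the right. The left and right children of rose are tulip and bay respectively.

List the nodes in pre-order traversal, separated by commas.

kale, rose, tulip, bay, pear, iris, cedar, rye, fig, moss, ash, teak

Pre-order visits the node, then its left subtree, then its right subtree.
Visit kale.
At kale: go left to rose.
  Visit rose.
  At rose: go left to tulip.
    tulip is a leaf — visit tulip.
  At rose: go right to bay.
    bay is a leaf — visit bay.
At kale: go right to pear.
  Visit pear.
  At pear: go left to iris.
    Visit iris.
    At iris: go left to cedar.
      Visit cedar.
      At cedar: go left to rye.
        rye is a leaf — visit rye.
      At cedar: no right child.
    At iris: no right child.
  At pear: go right to fig.
    Visit fig.
    At fig: go left to moss.
      Visit moss.
      At moss: no left child.
      At moss: go right to ash.
        ash is a leaf — visit ash.
    At fig: go right to teak.
      teak is a leaf — visit teak.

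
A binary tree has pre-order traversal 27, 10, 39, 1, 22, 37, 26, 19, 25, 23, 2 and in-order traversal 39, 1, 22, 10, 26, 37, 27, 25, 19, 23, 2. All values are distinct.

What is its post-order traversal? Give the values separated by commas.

The first element of pre-order is the root; it splits in-order into left and right subtrees.
Root 27: left subtree has 6 nodes {39, 1, 22, 10, 26, 37}, right has 4 {25, 19, 23, 2}.
  Root 10: left subtree has 3 nodes {39, 1, 22}, right has 2 {26, 37}.
    Root 39: left subtree has 0 nodes { }, right has 2 {1, 22}.
      Root 1: left subtree has 0 nodes { }, right has 1 {22}.
    Root 37: left subtree has 1 node {26}, right has 0 { }.
  Root 19: left subtree has 1 node {25}, right has 2 {23, 2}.
    Root 23: left subtree has 0 nodes { }, right has 1 {2}.

22, 1, 39, 26, 37, 10, 25, 2, 23, 19, 27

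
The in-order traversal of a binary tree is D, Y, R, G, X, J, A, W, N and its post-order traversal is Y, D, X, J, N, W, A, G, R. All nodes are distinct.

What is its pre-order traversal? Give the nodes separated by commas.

R, D, Y, G, A, J, X, W, N

The last element of post-order is the root; it splits in-order into left and right subtrees.
Root R: left subtree has 2 nodes {D, Y}, right has 6 {G, X, J, A, W, N}.
  Root D: left subtree has 0 nodes { }, right has 1 {Y}.
  Root G: left subtree has 0 nodes { }, right has 5 {X, J, A, W, N}.
    Root A: left subtree has 2 nodes {X, J}, right has 2 {W, N}.
      Root J: left subtree has 1 node {X}, right has 0 { }.
      Root W: left subtree has 0 nodes { }, right has 1 {N}.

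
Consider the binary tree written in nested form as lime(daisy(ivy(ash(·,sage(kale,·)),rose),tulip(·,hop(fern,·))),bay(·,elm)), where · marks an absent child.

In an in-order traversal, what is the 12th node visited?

elm

In-order visits the left subtree, then the node, then the right subtree.
At lime: go left to daisy.
  At daisy: go left to ivy.
    At ivy: go left to ash.
      At ash: no left child.
      Visit ash.
      At ash: go right to sage.
        At sage: go left to kale.
          kale is a leaf — visit kale.
        Visit sage.
        At sage: no right child.
    Visit ivy.
    At ivy: go right to rose.
      rose is a leaf — visit rose.
  Visit daisy.
  At daisy: go right to tulip.
    At tulip: no left child.
    Visit tulip.
    At tulip: go right to hop.
      At hop: go left to fern.
        fern is a leaf — visit fern.
      Visit hop.
      At hop: no right child.
Visit lime.
At lime: go right to bay.
  At bay: no left child.
  Visit bay.
  At bay: go right to elm.
    elm is a leaf — visit elm.
Full in-order sequence: ash, kale, sage, ivy, rose, daisy, tulip, fern, hop, lime, bay, elm.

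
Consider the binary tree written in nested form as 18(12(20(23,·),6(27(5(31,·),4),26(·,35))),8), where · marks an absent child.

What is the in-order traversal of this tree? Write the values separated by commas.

In-order visits the left subtree, then the node, then the right subtree.
At 18: go left to 12.
  At 12: go left to 20.
    At 20: go left to 23.
      23 is a leaf — visit 23.
    Visit 20.
    At 20: no right child.
  Visit 12.
  At 12: go right to 6.
    At 6: go left to 27.
      At 27: go left to 5.
        At 5: go left to 31.
          31 is a leaf — visit 31.
        Visit 5.
        At 5: no right child.
      Visit 27.
      At 27: go right to 4.
        4 is a leaf — visit 4.
    Visit 6.
    At 6: go right to 26.
      At 26: no left child.
      Visit 26.
      At 26: go right to 35.
        35 is a leaf — visit 35.
Visit 18.
At 18: go right to 8.
  8 is a leaf — visit 8.

23, 20, 12, 31, 5, 27, 4, 6, 26, 35, 18, 8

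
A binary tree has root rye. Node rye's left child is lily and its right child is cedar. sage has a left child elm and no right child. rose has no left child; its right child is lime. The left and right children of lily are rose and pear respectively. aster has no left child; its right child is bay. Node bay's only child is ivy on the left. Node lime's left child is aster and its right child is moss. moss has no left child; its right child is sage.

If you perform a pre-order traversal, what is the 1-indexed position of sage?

Pre-order visits the node, then its left subtree, then its right subtree.
Visit rye.
At rye: go left to lily.
  Visit lily.
  At lily: go left to rose.
    Visit rose.
    At rose: no left child.
    At rose: go right to lime.
      Visit lime.
      At lime: go left to aster.
        Visit aster.
        At aster: no left child.
        At aster: go right to bay.
          Visit bay.
          At bay: go left to ivy.
            ivy is a leaf — visit ivy.
          At bay: no right child.
      At lime: go right to moss.
        Visit moss.
        At moss: no left child.
        At moss: go right to sage.
          Visit sage.
          At sage: go left to elm.
            elm is a leaf — visit elm.
          At sage: no right child.
  At lily: go right to pear.
    pear is a leaf — visit pear.
At rye: go right to cedar.
  cedar is a leaf — visit cedar.
Full pre-order sequence: rye, lily, rose, lime, aster, bay, ivy, moss, sage, elm, pear, cedar.

9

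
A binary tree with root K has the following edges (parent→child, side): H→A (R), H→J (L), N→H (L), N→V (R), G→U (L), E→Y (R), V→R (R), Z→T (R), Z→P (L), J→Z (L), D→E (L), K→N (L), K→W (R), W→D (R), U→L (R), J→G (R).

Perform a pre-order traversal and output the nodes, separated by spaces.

K N H J Z P T G U L A V R W D E Y

Pre-order visits the node, then its left subtree, then its right subtree.
Visit K.
At K: go left to N.
  Visit N.
  At N: go left to H.
    Visit H.
    At H: go left to J.
      Visit J.
      At J: go left to Z.
        Visit Z.
        At Z: go left to P.
          P is a leaf — visit P.
        At Z: go right to T.
          T is a leaf — visit T.
      At J: go right to G.
        Visit G.
        At G: go left to U.
          Visit U.
          At U: no left child.
          At U: go right to L.
            L is a leaf — visit L.
        At G: no right child.
    At H: go right to A.
      A is a leaf — visit A.
  At N: go right to V.
    Visit V.
    At V: no left child.
    At V: go right to R.
      R is a leaf — visit R.
At K: go right to W.
  Visit W.
  At W: no left child.
  At W: go right to D.
    Visit D.
    At D: go left to E.
      Visit E.
      At E: no left child.
      At E: go right to Y.
        Y is a leaf — visit Y.
    At D: no right child.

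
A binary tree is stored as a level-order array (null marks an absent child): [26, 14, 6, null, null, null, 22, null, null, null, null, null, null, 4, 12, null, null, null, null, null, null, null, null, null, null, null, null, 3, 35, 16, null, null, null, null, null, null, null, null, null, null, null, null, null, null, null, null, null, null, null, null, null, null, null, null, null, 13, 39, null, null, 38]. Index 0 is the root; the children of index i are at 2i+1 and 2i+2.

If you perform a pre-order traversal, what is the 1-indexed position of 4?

Pre-order visits the node, then its left subtree, then its right subtree.
Visit 26.
At 26: go left to 14.
  14 is a leaf — visit 14.
At 26: go right to 6.
  Visit 6.
  At 6: no left child.
  At 6: go right to 22.
    Visit 22.
    At 22: go left to 4.
      Visit 4.
      At 4: go left to 3.
        Visit 3.
        At 3: go left to 13.
          13 is a leaf — visit 13.
        At 3: go right to 39.
          39 is a leaf — visit 39.
      At 4: go right to 35.
        35 is a leaf — visit 35.
    At 22: go right to 12.
      Visit 12.
      At 12: go left to 16.
        Visit 16.
        At 16: go left to 38.
          38 is a leaf — visit 38.
        At 16: no right child.
      At 12: no right child.
Full pre-order sequence: 26, 14, 6, 22, 4, 3, 13, 39, 35, 12, 16, 38.

5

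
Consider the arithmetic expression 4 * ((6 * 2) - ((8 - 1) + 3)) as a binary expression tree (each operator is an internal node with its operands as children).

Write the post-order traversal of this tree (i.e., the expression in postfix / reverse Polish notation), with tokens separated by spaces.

4 6 2 * 8 1 - 3 + - *

Post-order on an expression tree gives postfix notation: for each operator, emit left operand, right operand, then the operator.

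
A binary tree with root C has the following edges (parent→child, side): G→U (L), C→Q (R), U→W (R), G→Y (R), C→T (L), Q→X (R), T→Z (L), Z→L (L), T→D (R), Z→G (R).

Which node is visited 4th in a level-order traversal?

Z

Level-order visits nodes level by level from the root, left to right within each level.
Level 0: C
Level 1: T, Q
Level 2: Z, D, X
Level 3: L, G
Level 4: U, Y
Level 5: W
Full level-order sequence: C, T, Q, Z, D, X, L, G, U, Y, W.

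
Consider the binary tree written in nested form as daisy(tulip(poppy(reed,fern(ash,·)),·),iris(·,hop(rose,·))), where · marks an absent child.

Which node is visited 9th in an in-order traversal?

In-order visits the left subtree, then the node, then the right subtree.
At daisy: go left to tulip.
  At tulip: go left to poppy.
    At poppy: go left to reed.
      reed is a leaf — visit reed.
    Visit poppy.
    At poppy: go right to fern.
      At fern: go left to ash.
        ash is a leaf — visit ash.
      Visit fern.
      At fern: no right child.
  Visit tulip.
  At tulip: no right child.
Visit daisy.
At daisy: go right to iris.
  At iris: no left child.
  Visit iris.
  At iris: go right to hop.
    At hop: go left to rose.
      rose is a leaf — visit rose.
    Visit hop.
    At hop: no right child.
Full in-order sequence: reed, poppy, ash, fern, tulip, daisy, iris, rose, hop.

hop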